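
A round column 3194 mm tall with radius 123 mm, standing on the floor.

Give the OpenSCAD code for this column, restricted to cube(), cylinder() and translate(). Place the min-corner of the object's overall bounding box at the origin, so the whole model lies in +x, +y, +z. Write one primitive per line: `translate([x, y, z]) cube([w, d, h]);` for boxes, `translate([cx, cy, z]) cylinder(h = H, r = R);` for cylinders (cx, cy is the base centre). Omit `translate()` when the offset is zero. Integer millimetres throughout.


translate([123, 123, 0]) cylinder(h = 3194, r = 123);


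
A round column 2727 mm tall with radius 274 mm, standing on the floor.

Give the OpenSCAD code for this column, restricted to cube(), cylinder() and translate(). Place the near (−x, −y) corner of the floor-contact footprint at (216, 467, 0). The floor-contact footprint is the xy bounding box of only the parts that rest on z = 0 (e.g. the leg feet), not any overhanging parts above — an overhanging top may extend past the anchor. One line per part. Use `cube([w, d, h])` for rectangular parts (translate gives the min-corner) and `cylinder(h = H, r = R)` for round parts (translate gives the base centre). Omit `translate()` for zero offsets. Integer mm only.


translate([490, 741, 0]) cylinder(h = 2727, r = 274);


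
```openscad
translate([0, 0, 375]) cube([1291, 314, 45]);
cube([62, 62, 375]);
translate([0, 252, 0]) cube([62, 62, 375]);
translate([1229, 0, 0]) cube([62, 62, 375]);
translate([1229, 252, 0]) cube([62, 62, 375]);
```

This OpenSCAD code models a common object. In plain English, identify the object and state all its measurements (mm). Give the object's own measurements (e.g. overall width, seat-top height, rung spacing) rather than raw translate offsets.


A bench: a 1291×314 mm seat slab, 45 mm thick, top at z = 420 mm, on four 62×62 mm square legs flush with the seat corners and standing on z = 0.


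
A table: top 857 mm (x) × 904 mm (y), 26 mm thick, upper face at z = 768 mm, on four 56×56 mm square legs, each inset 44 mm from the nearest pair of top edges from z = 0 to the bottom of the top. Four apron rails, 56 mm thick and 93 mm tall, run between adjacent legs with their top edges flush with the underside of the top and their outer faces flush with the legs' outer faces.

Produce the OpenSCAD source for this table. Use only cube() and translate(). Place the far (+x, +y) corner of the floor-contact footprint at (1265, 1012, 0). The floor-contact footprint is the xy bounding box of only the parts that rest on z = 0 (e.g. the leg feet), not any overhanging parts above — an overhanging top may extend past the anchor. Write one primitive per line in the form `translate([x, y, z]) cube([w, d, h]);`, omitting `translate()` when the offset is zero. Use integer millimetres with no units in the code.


translate([452, 152, 742]) cube([857, 904, 26]);
translate([496, 196, 0]) cube([56, 56, 742]);
translate([1209, 196, 0]) cube([56, 56, 742]);
translate([496, 956, 0]) cube([56, 56, 742]);
translate([1209, 956, 0]) cube([56, 56, 742]);
translate([552, 196, 649]) cube([657, 56, 93]);
translate([552, 956, 649]) cube([657, 56, 93]);
translate([496, 252, 649]) cube([56, 704, 93]);
translate([1209, 252, 649]) cube([56, 704, 93]);


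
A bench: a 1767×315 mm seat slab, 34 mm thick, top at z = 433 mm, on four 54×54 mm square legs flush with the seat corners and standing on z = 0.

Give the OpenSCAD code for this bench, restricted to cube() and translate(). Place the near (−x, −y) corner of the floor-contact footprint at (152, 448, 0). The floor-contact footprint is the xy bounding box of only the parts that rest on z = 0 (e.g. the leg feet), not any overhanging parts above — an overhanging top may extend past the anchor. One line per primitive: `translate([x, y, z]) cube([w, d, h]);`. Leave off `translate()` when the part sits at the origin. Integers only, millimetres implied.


translate([152, 448, 399]) cube([1767, 315, 34]);
translate([152, 448, 0]) cube([54, 54, 399]);
translate([152, 709, 0]) cube([54, 54, 399]);
translate([1865, 448, 0]) cube([54, 54, 399]);
translate([1865, 709, 0]) cube([54, 54, 399]);


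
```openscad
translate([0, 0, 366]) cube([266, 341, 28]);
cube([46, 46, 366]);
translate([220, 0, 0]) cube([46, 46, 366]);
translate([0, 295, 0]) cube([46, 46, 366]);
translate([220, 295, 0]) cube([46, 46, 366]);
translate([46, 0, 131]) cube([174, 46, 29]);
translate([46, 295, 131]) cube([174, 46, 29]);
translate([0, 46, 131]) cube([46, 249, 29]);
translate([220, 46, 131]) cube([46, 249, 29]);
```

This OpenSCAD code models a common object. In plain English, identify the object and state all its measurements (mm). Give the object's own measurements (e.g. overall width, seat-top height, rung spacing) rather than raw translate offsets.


A four-legged stool. The seat is a 266×341×28 mm slab whose top surface is at z = 394 mm; four square legs, each 46×46 mm in cross-section, run from the floor (z = 0) to the underside of the seat, each flush with a corner of the seat. Four stretchers, 46 mm wide and 29 mm tall, connect adjacent legs with their undersides at z = 131 mm, each running between the inner faces of the legs it joins and aligned with the legs' outer faces on the other axis.


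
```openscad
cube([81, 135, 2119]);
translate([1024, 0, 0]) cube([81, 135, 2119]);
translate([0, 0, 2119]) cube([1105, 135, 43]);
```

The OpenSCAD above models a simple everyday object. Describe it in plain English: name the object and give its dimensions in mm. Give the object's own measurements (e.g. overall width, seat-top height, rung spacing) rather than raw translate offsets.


A door frame. The clear opening is 943 mm wide and 2119 mm high. Two 81 mm wide jambs, 135 mm deep, stand either side of the opening from the floor to the top of the opening. A 43 mm thick head sits across the top of both jambs, spanning the full outside width of the frame.


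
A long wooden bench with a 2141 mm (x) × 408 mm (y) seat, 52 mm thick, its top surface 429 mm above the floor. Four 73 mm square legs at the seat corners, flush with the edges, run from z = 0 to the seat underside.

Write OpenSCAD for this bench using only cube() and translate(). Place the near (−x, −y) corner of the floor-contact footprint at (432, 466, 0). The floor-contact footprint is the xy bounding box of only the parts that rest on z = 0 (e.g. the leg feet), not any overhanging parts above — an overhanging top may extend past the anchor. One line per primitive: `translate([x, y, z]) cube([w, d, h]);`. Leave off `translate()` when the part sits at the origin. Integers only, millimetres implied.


// leg_h = 429 − 52 = 377
translate([432, 466, 377]) cube([2141, 408, 52]);
translate([432, 466, 0]) cube([73, 73, 377]);
translate([432, 801, 0]) cube([73, 73, 377]);
translate([2500, 466, 0]) cube([73, 73, 377]);
translate([2500, 801, 0]) cube([73, 73, 377]);


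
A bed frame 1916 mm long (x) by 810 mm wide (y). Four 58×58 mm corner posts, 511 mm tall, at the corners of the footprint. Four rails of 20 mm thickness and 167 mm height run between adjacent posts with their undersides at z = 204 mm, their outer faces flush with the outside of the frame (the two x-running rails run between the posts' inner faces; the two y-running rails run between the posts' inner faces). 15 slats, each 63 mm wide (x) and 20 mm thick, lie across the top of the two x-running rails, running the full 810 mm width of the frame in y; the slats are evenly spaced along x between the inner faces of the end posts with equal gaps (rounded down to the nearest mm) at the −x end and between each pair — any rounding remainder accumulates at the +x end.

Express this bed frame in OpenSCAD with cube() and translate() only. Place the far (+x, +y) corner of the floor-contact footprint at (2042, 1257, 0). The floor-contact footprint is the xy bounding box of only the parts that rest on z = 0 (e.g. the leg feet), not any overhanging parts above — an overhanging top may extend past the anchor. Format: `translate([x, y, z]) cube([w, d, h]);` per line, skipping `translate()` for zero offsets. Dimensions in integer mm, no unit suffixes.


// slat z = rail_z + rail_h = 204 + 167 = 371
// slat gap = ⌊(1800 − 15·63) / 16⌋ = 53
translate([126, 447, 0]) cube([58, 58, 511]);
translate([126, 1199, 0]) cube([58, 58, 511]);
translate([1984, 447, 0]) cube([58, 58, 511]);
translate([1984, 1199, 0]) cube([58, 58, 511]);
translate([184, 447, 204]) cube([1800, 20, 167]);
translate([184, 1237, 204]) cube([1800, 20, 167]);
translate([126, 505, 204]) cube([20, 694, 167]);
translate([2022, 505, 204]) cube([20, 694, 167]);
translate([237, 447, 371]) cube([63, 810, 20]);
translate([353, 447, 371]) cube([63, 810, 20]);
translate([469, 447, 371]) cube([63, 810, 20]);
translate([585, 447, 371]) cube([63, 810, 20]);
translate([701, 447, 371]) cube([63, 810, 20]);
translate([817, 447, 371]) cube([63, 810, 20]);
translate([933, 447, 371]) cube([63, 810, 20]);
translate([1049, 447, 371]) cube([63, 810, 20]);
translate([1165, 447, 371]) cube([63, 810, 20]);
translate([1281, 447, 371]) cube([63, 810, 20]);
translate([1397, 447, 371]) cube([63, 810, 20]);
translate([1513, 447, 371]) cube([63, 810, 20]);
translate([1629, 447, 371]) cube([63, 810, 20]);
translate([1745, 447, 371]) cube([63, 810, 20]);
translate([1861, 447, 371]) cube([63, 810, 20]);


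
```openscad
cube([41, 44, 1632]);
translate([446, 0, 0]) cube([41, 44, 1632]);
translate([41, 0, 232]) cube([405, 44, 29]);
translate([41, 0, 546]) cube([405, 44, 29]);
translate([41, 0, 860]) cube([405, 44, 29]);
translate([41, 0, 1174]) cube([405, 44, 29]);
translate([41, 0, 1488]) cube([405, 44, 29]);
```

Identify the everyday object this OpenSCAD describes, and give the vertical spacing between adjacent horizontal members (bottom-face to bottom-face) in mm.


A ladder. The rung spacing is 314 mm.

Two tall 41×44 posts with 5 short bars between them — a ladder. Adjacent rungs sit at z = 232 and z = 546, so the spacing is 546 − 232 = 314 mm.


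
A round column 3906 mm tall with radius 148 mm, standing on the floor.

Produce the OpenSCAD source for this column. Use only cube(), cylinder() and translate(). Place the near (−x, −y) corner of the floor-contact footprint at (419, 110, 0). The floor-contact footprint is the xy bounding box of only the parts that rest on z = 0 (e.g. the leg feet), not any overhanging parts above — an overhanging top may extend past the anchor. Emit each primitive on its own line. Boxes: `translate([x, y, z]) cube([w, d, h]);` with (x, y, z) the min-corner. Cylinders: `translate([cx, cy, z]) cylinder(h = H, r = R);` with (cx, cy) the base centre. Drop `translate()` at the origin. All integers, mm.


translate([567, 258, 0]) cylinder(h = 3906, r = 148);


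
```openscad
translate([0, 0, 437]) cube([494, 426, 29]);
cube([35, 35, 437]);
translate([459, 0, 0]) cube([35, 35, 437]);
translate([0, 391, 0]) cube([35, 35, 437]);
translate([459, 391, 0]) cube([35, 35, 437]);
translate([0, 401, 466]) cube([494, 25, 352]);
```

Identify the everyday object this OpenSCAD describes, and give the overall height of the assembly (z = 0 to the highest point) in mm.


A chair. The overall height is 818 mm.

A slab on four corner posts with a tall panel at the back — a chair. The seat slab sits at z = 437 with thickness 29, and the 352 mm backrest starts at the seat top, so the overall height is 437 + 29 + 352 = 818 mm.


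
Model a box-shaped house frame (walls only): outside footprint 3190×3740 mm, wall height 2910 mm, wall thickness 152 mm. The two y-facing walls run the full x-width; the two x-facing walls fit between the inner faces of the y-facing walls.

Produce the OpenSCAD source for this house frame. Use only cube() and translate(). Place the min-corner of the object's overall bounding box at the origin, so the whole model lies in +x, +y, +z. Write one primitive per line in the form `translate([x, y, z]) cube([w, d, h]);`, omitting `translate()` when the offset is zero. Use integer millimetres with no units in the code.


cube([3190, 152, 2910]);
translate([0, 3588, 0]) cube([3190, 152, 2910]);
translate([0, 152, 0]) cube([152, 3436, 2910]);
translate([3038, 152, 0]) cube([152, 3436, 2910]);


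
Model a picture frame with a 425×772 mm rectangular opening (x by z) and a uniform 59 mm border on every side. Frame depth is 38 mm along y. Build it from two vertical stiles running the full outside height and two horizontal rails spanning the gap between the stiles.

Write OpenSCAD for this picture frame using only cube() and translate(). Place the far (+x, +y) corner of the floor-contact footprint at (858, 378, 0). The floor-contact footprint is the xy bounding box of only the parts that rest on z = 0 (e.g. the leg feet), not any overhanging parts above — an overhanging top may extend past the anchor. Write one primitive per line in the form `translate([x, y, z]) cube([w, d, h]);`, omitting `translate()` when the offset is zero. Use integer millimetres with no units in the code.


translate([315, 340, 0]) cube([59, 38, 890]);
translate([799, 340, 0]) cube([59, 38, 890]);
translate([374, 340, 0]) cube([425, 38, 59]);
translate([374, 340, 831]) cube([425, 38, 59]);


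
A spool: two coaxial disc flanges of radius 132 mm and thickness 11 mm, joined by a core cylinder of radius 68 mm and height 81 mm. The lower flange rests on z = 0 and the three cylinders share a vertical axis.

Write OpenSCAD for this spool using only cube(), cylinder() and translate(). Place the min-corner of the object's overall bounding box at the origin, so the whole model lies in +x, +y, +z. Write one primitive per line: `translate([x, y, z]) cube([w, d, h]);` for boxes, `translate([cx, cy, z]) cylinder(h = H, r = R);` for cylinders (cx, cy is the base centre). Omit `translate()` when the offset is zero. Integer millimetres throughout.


translate([132, 132, 0]) cylinder(h = 11, r = 132);
translate([132, 132, 11]) cylinder(h = 81, r = 68);
translate([132, 132, 92]) cylinder(h = 11, r = 132);


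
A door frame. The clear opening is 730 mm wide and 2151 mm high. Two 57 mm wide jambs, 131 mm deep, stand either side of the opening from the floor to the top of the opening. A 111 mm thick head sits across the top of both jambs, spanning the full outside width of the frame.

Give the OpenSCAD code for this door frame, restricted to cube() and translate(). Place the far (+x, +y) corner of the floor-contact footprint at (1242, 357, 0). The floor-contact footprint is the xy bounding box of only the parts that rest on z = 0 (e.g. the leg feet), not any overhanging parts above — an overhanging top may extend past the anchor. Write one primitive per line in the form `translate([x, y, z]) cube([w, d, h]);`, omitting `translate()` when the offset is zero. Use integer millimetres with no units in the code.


translate([398, 226, 0]) cube([57, 131, 2151]);
translate([1185, 226, 0]) cube([57, 131, 2151]);
translate([398, 226, 2151]) cube([844, 131, 111]);


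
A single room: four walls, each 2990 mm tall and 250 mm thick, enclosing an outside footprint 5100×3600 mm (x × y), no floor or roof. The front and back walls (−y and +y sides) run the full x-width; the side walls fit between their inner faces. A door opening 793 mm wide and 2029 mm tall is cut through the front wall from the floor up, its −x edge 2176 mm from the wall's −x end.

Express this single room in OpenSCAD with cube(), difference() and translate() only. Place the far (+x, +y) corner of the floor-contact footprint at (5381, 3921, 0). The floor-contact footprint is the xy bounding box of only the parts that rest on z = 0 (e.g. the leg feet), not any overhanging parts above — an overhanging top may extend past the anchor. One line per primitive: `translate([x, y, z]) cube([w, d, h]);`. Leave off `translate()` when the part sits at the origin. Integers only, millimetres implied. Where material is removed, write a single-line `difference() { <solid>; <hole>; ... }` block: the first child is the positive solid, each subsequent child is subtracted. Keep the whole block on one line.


difference() { translate([281, 321, 0]) cube([5100, 250, 2990]); translate([2457, 321, 0]) cube([793, 250, 2029]); }
translate([281, 3671, 0]) cube([5100, 250, 2990]);
translate([281, 571, 0]) cube([250, 3100, 2990]);
translate([5131, 571, 0]) cube([250, 3100, 2990]);


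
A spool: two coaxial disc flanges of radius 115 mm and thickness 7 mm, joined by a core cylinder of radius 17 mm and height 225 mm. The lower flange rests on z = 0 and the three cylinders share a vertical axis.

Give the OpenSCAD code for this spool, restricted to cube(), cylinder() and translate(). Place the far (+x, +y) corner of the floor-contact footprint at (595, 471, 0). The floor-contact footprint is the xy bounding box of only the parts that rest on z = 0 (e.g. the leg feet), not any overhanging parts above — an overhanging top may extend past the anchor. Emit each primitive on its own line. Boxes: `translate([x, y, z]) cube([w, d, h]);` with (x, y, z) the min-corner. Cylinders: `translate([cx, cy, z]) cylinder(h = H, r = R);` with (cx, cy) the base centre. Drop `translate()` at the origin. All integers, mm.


translate([480, 356, 0]) cylinder(h = 7, r = 115);
translate([480, 356, 7]) cylinder(h = 225, r = 17);
translate([480, 356, 232]) cylinder(h = 7, r = 115);


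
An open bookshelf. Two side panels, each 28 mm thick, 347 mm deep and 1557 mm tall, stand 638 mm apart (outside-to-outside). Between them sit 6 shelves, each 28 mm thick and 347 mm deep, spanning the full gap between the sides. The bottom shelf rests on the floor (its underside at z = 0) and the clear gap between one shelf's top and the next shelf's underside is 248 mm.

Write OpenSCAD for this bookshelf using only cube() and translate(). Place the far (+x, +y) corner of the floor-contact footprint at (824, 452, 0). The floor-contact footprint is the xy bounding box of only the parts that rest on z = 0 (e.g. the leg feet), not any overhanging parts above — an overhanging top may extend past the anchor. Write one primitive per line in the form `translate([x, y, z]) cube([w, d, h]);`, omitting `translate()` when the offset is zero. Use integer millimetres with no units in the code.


translate([186, 105, 0]) cube([28, 347, 1557]);
translate([796, 105, 0]) cube([28, 347, 1557]);
translate([214, 105, 0]) cube([582, 347, 28]);
translate([214, 105, 276]) cube([582, 347, 28]);
translate([214, 105, 552]) cube([582, 347, 28]);
translate([214, 105, 828]) cube([582, 347, 28]);
translate([214, 105, 1104]) cube([582, 347, 28]);
translate([214, 105, 1380]) cube([582, 347, 28]);


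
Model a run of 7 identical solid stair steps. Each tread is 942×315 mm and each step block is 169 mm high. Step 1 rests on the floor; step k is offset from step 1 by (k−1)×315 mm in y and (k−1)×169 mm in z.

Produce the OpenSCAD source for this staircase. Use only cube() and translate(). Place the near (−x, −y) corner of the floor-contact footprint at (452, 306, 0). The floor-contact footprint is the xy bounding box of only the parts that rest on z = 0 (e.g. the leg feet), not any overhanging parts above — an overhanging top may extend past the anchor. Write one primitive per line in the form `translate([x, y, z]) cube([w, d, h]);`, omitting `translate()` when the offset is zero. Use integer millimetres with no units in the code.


translate([452, 306, 0]) cube([942, 315, 169]);
translate([452, 621, 169]) cube([942, 315, 169]);
translate([452, 936, 338]) cube([942, 315, 169]);
translate([452, 1251, 507]) cube([942, 315, 169]);
translate([452, 1566, 676]) cube([942, 315, 169]);
translate([452, 1881, 845]) cube([942, 315, 169]);
translate([452, 2196, 1014]) cube([942, 315, 169]);


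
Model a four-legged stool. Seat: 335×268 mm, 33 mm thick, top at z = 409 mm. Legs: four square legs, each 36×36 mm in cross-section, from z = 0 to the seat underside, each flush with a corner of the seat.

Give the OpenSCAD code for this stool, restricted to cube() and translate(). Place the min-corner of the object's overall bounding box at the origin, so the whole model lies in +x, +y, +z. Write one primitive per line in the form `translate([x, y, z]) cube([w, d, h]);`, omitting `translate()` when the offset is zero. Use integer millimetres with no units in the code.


translate([0, 0, 376]) cube([335, 268, 33]);
cube([36, 36, 376]);
translate([299, 0, 0]) cube([36, 36, 376]);
translate([0, 232, 0]) cube([36, 36, 376]);
translate([299, 232, 0]) cube([36, 36, 376]);


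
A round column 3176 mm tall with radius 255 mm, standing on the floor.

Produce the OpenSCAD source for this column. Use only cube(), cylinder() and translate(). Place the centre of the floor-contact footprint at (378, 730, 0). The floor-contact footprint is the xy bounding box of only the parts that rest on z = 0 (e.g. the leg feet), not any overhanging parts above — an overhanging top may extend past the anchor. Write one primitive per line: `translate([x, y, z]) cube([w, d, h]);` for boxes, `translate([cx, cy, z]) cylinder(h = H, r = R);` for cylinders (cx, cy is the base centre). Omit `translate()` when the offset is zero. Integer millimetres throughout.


translate([378, 730, 0]) cylinder(h = 3176, r = 255);


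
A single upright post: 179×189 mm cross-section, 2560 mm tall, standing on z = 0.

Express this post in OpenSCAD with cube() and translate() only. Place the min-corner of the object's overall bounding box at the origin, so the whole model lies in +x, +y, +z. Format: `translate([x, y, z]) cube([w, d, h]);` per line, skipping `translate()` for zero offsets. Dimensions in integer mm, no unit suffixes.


cube([179, 189, 2560]);


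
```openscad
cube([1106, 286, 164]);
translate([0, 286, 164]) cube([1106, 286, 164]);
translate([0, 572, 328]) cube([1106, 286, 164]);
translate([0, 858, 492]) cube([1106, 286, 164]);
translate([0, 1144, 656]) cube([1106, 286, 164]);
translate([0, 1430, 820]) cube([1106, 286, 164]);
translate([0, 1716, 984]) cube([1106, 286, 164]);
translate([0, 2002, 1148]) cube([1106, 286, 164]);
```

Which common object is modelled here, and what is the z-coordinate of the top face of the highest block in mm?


A staircase. The total rise is 1312 mm.

8 identical blocks, each offset up and back from the previous — a staircase. Each step is 164 mm tall and there are 8 of them, so the total rise is 8 × 164 = 1312 mm.


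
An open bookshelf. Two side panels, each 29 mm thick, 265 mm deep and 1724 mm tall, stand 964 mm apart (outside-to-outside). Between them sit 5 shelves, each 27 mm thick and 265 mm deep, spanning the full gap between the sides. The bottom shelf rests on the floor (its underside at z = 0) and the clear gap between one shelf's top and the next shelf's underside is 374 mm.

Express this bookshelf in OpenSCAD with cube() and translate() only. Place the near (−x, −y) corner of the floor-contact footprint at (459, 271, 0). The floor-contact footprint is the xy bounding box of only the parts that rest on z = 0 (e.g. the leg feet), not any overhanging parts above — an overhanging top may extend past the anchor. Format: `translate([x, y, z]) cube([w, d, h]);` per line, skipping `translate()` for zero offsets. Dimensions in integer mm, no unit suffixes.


translate([459, 271, 0]) cube([29, 265, 1724]);
translate([1394, 271, 0]) cube([29, 265, 1724]);
translate([488, 271, 0]) cube([906, 265, 27]);
translate([488, 271, 401]) cube([906, 265, 27]);
translate([488, 271, 802]) cube([906, 265, 27]);
translate([488, 271, 1203]) cube([906, 265, 27]);
translate([488, 271, 1604]) cube([906, 265, 27]);


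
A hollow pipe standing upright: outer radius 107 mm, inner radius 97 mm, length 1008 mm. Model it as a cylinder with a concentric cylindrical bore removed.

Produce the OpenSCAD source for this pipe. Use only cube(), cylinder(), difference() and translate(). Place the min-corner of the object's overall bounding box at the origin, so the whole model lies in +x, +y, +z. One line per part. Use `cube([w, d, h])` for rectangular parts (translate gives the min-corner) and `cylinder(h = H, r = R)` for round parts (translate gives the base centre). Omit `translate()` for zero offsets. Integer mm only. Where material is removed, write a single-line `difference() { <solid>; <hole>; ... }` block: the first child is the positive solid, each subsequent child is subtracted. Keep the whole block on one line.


difference() { translate([107, 107, 0]) cylinder(h = 1008, r = 107); translate([107, 107, 0]) cylinder(h = 1008, r = 97); }


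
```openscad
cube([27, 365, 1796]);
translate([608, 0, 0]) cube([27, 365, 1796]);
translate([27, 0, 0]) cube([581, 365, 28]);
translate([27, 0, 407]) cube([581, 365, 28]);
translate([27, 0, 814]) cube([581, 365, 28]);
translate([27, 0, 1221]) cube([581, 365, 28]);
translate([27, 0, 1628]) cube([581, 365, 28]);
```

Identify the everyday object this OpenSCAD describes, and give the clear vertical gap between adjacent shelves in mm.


A bookshelf. The clear shelf gap is 379 mm.

Two tall side panels with 5 horizontal boards between them — a bookshelf. The first two shelf undersides are at z = 0 and z = 407; with shelf thickness 28, the clear gap is 407 − 0 − 28 = 379 mm.


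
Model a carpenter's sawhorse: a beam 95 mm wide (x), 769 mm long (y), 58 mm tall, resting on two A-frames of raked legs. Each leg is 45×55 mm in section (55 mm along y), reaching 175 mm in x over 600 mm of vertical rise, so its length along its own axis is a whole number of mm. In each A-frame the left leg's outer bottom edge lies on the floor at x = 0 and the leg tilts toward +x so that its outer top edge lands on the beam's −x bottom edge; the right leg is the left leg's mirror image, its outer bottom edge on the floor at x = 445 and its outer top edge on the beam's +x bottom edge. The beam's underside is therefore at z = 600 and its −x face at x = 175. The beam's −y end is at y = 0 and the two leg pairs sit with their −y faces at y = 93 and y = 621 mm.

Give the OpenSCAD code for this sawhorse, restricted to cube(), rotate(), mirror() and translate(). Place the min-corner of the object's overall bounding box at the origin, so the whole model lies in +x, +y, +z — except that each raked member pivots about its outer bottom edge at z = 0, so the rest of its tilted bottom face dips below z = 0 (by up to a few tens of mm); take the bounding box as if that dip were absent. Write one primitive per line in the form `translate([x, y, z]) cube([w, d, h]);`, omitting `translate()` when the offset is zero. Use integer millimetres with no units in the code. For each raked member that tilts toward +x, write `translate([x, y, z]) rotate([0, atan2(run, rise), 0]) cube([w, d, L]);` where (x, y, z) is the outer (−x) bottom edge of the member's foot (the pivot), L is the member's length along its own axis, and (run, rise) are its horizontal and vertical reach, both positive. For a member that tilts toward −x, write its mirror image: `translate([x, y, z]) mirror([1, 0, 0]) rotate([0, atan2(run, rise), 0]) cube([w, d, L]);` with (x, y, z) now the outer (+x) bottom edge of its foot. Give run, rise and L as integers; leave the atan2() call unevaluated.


translate([175, 0, 600]) cube([95, 769, 58]);
translate([0, 93, 0]) rotate([0, atan2(175, 600), 0]) cube([45, 55, 625]);
translate([445, 93, 0]) mirror([1, 0, 0]) rotate([0, atan2(175, 600), 0]) cube([45, 55, 625]);
translate([0, 621, 0]) rotate([0, atan2(175, 600), 0]) cube([45, 55, 625]);
translate([445, 621, 0]) mirror([1, 0, 0]) rotate([0, atan2(175, 600), 0]) cube([45, 55, 625]);


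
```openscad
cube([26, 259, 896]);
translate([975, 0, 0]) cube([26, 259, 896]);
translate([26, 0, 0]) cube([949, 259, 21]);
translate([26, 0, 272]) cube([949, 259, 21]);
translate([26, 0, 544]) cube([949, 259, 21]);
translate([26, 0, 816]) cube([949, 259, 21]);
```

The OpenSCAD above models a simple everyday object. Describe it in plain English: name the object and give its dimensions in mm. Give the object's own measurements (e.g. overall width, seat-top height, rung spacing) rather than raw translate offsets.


An open bookshelf. Two side panels, each 26 mm thick, 259 mm deep and 896 mm tall, stand 1001 mm apart (outside-to-outside). Between them sit 4 shelves, each 21 mm thick and 259 mm deep, spanning the full gap between the sides. The bottom shelf rests on the floor (its underside at z = 0) and the clear gap between one shelf's top and the next shelf's underside is 251 mm.


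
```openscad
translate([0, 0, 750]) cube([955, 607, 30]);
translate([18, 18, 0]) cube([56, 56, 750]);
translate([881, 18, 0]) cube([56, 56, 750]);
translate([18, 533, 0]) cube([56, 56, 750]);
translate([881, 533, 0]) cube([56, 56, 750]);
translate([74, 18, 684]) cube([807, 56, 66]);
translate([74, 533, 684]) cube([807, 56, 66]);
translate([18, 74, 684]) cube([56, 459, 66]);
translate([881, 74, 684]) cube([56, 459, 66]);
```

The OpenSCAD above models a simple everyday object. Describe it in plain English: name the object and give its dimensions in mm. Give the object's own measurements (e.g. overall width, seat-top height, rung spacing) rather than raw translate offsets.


A table: top 955 mm (x) × 607 mm (y), 30 mm thick, upper face at z = 780 mm, on four 56×56 mm square legs, each inset 18 mm from the nearest pair of top edges from z = 0 to the bottom of the top. Four apron rails, 56 mm thick and 66 mm tall, run between adjacent legs with their top edges flush with the underside of the top and their outer faces flush with the legs' outer faces.


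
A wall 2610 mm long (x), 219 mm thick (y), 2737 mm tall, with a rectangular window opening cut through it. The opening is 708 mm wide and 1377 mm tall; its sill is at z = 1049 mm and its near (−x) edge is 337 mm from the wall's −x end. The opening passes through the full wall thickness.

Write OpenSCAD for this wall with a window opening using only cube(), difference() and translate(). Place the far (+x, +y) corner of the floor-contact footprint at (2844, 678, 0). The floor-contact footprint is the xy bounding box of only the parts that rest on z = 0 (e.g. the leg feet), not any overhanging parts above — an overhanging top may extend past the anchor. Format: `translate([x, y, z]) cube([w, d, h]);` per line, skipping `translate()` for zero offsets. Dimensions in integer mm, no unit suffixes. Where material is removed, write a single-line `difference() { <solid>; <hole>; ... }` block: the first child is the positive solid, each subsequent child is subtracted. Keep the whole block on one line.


difference() { translate([234, 459, 0]) cube([2610, 219, 2737]); translate([571, 459, 1049]) cube([708, 219, 1377]); }


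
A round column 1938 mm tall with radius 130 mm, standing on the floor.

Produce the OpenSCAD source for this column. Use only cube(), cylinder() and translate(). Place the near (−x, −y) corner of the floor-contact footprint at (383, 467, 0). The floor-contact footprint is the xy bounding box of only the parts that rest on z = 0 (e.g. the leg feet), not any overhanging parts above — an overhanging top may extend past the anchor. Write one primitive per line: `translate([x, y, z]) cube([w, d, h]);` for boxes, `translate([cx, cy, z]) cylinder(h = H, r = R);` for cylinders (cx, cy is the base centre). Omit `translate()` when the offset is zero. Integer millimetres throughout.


translate([513, 597, 0]) cylinder(h = 1938, r = 130);


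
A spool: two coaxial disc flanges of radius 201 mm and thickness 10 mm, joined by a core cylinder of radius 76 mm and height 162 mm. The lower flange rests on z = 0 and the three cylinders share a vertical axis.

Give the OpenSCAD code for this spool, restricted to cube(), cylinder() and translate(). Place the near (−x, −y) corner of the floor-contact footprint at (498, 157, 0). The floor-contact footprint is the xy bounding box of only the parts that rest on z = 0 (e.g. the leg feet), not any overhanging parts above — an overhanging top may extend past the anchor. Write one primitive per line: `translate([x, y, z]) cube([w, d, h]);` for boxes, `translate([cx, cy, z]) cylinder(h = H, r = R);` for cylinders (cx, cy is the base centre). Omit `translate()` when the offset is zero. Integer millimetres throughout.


translate([699, 358, 0]) cylinder(h = 10, r = 201);
translate([699, 358, 10]) cylinder(h = 162, r = 76);
translate([699, 358, 172]) cylinder(h = 10, r = 201);


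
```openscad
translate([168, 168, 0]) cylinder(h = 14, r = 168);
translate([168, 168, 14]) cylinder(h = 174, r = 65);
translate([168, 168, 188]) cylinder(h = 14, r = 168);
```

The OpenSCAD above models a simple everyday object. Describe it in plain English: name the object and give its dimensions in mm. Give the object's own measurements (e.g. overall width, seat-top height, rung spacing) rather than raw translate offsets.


A spool: two coaxial disc flanges of radius 168 mm and thickness 14 mm, joined by a core cylinder of radius 65 mm and height 174 mm. The lower flange rests on z = 0 and the three cylinders share a vertical axis.


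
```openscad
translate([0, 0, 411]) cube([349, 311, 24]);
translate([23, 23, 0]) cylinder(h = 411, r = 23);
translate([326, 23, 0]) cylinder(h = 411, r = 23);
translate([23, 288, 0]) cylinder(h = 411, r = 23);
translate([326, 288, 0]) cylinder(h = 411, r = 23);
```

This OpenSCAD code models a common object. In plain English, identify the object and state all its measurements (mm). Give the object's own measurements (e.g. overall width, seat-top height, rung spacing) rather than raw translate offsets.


A four-legged stool. The seat is a 349×311×24 mm slab whose top surface is at z = 435 mm; four round legs, each 46 mm in diameter, run from the floor (z = 0) to the underside of the seat, each leg's axis is inset half a diameter from the nearest pair of seat edges (so the leg's bounding box is flush with the corner).


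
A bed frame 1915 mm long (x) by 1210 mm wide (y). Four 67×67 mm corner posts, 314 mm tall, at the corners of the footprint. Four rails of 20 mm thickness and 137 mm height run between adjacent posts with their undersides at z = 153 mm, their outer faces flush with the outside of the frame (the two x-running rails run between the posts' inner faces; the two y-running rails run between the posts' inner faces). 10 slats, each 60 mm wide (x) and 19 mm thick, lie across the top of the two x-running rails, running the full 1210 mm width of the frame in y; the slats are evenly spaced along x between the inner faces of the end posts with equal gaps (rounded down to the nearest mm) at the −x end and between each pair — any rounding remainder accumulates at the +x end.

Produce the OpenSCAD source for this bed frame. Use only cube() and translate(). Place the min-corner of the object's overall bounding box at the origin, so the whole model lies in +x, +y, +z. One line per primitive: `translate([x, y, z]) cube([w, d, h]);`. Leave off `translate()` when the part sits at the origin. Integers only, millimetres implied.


cube([67, 67, 314]);
translate([0, 1143, 0]) cube([67, 67, 314]);
translate([1848, 0, 0]) cube([67, 67, 314]);
translate([1848, 1143, 0]) cube([67, 67, 314]);
translate([67, 0, 153]) cube([1781, 20, 137]);
translate([67, 1190, 153]) cube([1781, 20, 137]);
translate([0, 67, 153]) cube([20, 1076, 137]);
translate([1895, 67, 153]) cube([20, 1076, 137]);
translate([174, 0, 290]) cube([60, 1210, 19]);
translate([341, 0, 290]) cube([60, 1210, 19]);
translate([508, 0, 290]) cube([60, 1210, 19]);
translate([675, 0, 290]) cube([60, 1210, 19]);
translate([842, 0, 290]) cube([60, 1210, 19]);
translate([1009, 0, 290]) cube([60, 1210, 19]);
translate([1176, 0, 290]) cube([60, 1210, 19]);
translate([1343, 0, 290]) cube([60, 1210, 19]);
translate([1510, 0, 290]) cube([60, 1210, 19]);
translate([1677, 0, 290]) cube([60, 1210, 19]);


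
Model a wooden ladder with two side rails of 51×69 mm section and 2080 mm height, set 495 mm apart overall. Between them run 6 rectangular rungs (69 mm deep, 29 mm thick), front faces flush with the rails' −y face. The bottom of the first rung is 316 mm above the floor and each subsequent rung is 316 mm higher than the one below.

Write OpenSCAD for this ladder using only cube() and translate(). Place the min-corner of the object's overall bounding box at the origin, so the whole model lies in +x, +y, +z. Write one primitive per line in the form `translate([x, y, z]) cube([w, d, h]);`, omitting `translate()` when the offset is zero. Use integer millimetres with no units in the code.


cube([51, 69, 2080]);
translate([444, 0, 0]) cube([51, 69, 2080]);
translate([51, 0, 316]) cube([393, 69, 29]);
translate([51, 0, 632]) cube([393, 69, 29]);
translate([51, 0, 948]) cube([393, 69, 29]);
translate([51, 0, 1264]) cube([393, 69, 29]);
translate([51, 0, 1580]) cube([393, 69, 29]);
translate([51, 0, 1896]) cube([393, 69, 29]);


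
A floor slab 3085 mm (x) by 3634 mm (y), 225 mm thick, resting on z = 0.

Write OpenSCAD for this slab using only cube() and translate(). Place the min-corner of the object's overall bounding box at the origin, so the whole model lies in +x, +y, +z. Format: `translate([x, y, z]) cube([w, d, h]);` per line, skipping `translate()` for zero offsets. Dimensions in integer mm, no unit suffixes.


cube([3085, 3634, 225]);


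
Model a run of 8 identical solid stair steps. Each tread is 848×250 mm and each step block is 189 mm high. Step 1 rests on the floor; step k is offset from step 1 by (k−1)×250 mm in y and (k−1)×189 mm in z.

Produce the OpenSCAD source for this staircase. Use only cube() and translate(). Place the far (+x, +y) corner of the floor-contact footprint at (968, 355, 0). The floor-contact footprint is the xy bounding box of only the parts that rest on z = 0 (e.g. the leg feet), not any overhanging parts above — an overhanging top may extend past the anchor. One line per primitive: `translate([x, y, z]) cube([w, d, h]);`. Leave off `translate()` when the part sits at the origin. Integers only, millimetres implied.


translate([120, 105, 0]) cube([848, 250, 189]);
translate([120, 355, 189]) cube([848, 250, 189]);
translate([120, 605, 378]) cube([848, 250, 189]);
translate([120, 855, 567]) cube([848, 250, 189]);
translate([120, 1105, 756]) cube([848, 250, 189]);
translate([120, 1355, 945]) cube([848, 250, 189]);
translate([120, 1605, 1134]) cube([848, 250, 189]);
translate([120, 1855, 1323]) cube([848, 250, 189]);


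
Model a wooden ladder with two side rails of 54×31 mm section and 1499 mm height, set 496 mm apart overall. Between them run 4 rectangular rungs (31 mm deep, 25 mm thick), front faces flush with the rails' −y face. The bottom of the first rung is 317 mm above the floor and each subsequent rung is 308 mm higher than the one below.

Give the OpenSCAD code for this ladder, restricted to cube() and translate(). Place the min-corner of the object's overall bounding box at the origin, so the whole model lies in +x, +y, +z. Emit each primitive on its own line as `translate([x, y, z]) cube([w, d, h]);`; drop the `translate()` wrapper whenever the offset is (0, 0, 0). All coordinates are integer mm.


cube([54, 31, 1499]);
translate([442, 0, 0]) cube([54, 31, 1499]);
translate([54, 0, 317]) cube([388, 31, 25]);
translate([54, 0, 625]) cube([388, 31, 25]);
translate([54, 0, 933]) cube([388, 31, 25]);
translate([54, 0, 1241]) cube([388, 31, 25]);


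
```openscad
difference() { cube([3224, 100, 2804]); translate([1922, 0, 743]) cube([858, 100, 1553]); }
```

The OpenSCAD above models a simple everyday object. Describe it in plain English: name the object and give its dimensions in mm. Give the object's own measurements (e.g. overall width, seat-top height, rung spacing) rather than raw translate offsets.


A wall 3224 mm long (x), 100 mm thick (y), 2804 mm tall, with a rectangular window opening cut through it. The opening is 858 mm wide and 1553 mm tall; its sill is at z = 743 mm and its near (−x) edge is 1922 mm from the wall's −x end. The opening passes through the full wall thickness.


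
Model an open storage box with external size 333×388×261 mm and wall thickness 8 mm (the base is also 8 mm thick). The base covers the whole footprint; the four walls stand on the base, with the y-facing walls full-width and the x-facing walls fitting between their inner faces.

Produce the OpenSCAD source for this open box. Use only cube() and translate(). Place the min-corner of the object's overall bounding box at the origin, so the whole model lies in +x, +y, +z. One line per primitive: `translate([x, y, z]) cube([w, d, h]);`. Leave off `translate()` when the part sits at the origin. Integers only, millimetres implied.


cube([333, 388, 8]);
translate([0, 0, 8]) cube([333, 8, 253]);
translate([0, 380, 8]) cube([333, 8, 253]);
translate([0, 8, 8]) cube([8, 372, 253]);
translate([325, 8, 8]) cube([8, 372, 253]);
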